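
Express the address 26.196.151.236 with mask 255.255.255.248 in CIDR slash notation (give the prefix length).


Binary: 11111111.11111111.11111111.11111000
Count leading 1s
Prefix: /29


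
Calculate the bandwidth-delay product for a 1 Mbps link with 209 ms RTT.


BDP = bandwidth * RTT
= 1 Mbps * 209 ms
= 1 * 1e6 * 209 / 1000 bits
= 209000 bits
= 26125 bytes
= 25.5127 KB
BDP = 209000 bits (26125 bytes)


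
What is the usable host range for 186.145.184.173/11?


Network: 186.128.0.0
Broadcast: 186.159.255.255
First usable = network + 1
Last usable = broadcast - 1
Range: 186.128.0.1 to 186.159.255.254


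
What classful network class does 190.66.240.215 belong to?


First octet: 190
Binary: 10111110
10xxxxxx -> Class B (128-191)
Class B, default mask 255.255.0.0 (/16)


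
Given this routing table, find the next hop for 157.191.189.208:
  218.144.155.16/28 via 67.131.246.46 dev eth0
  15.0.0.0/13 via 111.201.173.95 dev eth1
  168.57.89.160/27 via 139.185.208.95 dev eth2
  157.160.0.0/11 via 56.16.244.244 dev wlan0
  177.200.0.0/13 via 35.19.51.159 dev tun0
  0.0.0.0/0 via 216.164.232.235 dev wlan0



Longest prefix match for 157.191.189.208:
  /28 218.144.155.16: no
  /13 15.0.0.0: no
  /27 168.57.89.160: no
  /11 157.160.0.0: MATCH
  /13 177.200.0.0: no
  /0 0.0.0.0: MATCH
Selected: next-hop 56.16.244.244 via wlan0 (matched /11)


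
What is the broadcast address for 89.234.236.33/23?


Network: 89.234.236.0/23
Host bits = 9
Set all host bits to 1:
Broadcast: 89.234.237.255


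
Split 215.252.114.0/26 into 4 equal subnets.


New prefix = 26 + 2 = 28
Each subnet has 16 addresses
  215.252.114.0/28
  215.252.114.16/28
  215.252.114.32/28
  215.252.114.48/28
Subnets: 215.252.114.0/28, 215.252.114.16/28, 215.252.114.32/28, 215.252.114.48/28


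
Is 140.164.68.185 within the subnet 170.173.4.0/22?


Subnet network: 170.173.4.0
Test IP AND mask: 140.164.68.0
No, 140.164.68.185 is not in 170.173.4.0/22


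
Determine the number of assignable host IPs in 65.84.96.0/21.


Host bits = 32 - 21 = 11
Total addresses = 2^11 = 2048
Usable = total - 2 (network and broadcast)
Usable hosts: 2046


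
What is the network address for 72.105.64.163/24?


IP:   01001000.01101001.01000000.10100011
Mask: 11111111.11111111.11111111.00000000
AND operation:
Net:  01001000.01101001.01000000.00000000
Network: 72.105.64.0/24


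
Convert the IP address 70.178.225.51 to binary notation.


70 = 01000110
178 = 10110010
225 = 11100001
51 = 00110011
Binary: 01000110.10110010.11100001.00110011


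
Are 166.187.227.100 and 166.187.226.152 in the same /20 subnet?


Mask: 255.255.240.0
166.187.227.100 AND mask = 166.187.224.0
166.187.226.152 AND mask = 166.187.224.0
Yes, same subnet (166.187.224.0)


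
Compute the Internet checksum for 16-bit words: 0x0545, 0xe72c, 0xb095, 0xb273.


Sum all words (with carry folding):
+ 0x0545 = 0x0545
+ 0xe72c = 0xec71
+ 0xb095 = 0x9d07
+ 0xb273 = 0x4f7b
One's complement: ~0x4f7b
Checksum = 0xb084


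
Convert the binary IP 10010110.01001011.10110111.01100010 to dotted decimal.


10010110 = 150
01001011 = 75
10110111 = 183
01100010 = 98
IP: 150.75.183.98


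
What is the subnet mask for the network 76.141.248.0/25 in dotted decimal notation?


/25 means 25 network bits, 7 host bits
Binary: 11111111111111111111111110000000
Mask: 255.255.255.128


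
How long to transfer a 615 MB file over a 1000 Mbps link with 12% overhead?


Effective throughput = 1000 * (1 - 12/100) = 880 Mbps
File size in Mb = 615 * 8 = 4920 Mb
Time = 4920 / 880
Time = 5.5909 seconds


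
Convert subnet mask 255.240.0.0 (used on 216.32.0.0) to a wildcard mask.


Subnet mask: 255.240.0.0
Wildcard = 255.255.255.255 - subnet mask
255 - 255 = 0
255 - 240 = 15
255 - 0 = 255
255 - 0 = 255
Wildcard: 0.15.255.255


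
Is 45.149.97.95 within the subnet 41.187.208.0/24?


Subnet network: 41.187.208.0
Test IP AND mask: 45.149.97.0
No, 45.149.97.95 is not in 41.187.208.0/24


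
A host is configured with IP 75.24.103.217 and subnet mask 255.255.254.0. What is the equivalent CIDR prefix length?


Binary: 11111111.11111111.11111110.00000000
Count leading 1s
Prefix: /23


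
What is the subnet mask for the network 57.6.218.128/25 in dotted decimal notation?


/25 means 25 network bits, 7 host bits
Binary: 11111111111111111111111110000000
Mask: 255.255.255.128


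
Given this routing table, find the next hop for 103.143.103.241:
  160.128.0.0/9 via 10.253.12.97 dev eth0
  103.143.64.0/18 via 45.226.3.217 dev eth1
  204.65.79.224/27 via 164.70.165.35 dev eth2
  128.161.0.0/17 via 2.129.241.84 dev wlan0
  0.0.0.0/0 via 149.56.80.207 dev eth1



Longest prefix match for 103.143.103.241:
  /9 160.128.0.0: no
  /18 103.143.64.0: MATCH
  /27 204.65.79.224: no
  /17 128.161.0.0: no
  /0 0.0.0.0: MATCH
Selected: next-hop 45.226.3.217 via eth1 (matched /18)


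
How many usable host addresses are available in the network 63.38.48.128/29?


Host bits = 32 - 29 = 3
Total addresses = 2^3 = 8
Usable = total - 2 (network and broadcast)
Usable hosts: 6


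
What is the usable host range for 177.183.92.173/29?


Network: 177.183.92.168
Broadcast: 177.183.92.175
First usable = network + 1
Last usable = broadcast - 1
Range: 177.183.92.169 to 177.183.92.174


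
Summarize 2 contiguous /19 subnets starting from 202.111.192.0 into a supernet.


Original prefix: /19
Number of subnets: 2 = 2^1
New prefix = 19 - 1 = 18
Supernet: 202.111.192.0/18


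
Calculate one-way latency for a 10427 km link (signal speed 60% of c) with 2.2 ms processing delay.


Speed = 0.6 * 3e5 km/s = 180000 km/s
Propagation delay = 10427 / 180000 = 0.0579 s = 57.9278 ms
Processing delay = 2.2 ms
Total one-way latency = 60.1278 ms


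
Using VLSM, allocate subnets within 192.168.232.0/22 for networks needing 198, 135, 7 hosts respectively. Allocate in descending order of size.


198 hosts -> /24 (254 usable): 192.168.232.0/24
135 hosts -> /24 (254 usable): 192.168.233.0/24
7 hosts -> /28 (14 usable): 192.168.234.0/28
Allocation: 192.168.232.0/24 (198 hosts, 254 usable); 192.168.233.0/24 (135 hosts, 254 usable); 192.168.234.0/28 (7 hosts, 14 usable)


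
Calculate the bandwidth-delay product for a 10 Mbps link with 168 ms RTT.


BDP = bandwidth * RTT
= 10 Mbps * 168 ms
= 10 * 1e6 * 168 / 1000 bits
= 1680000 bits
= 210000 bytes
= 205.0781 KB
BDP = 1680000 bits (210000 bytes)


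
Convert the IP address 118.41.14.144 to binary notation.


118 = 01110110
41 = 00101001
14 = 00001110
144 = 10010000
Binary: 01110110.00101001.00001110.10010000


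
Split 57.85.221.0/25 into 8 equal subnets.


New prefix = 25 + 3 = 28
Each subnet has 16 addresses
  57.85.221.0/28
  57.85.221.16/28
  57.85.221.32/28
  57.85.221.48/28
  57.85.221.64/28
  57.85.221.80/28
  57.85.221.96/28
  57.85.221.112/28
Subnets: 57.85.221.0/28, 57.85.221.16/28, 57.85.221.32/28, 57.85.221.48/28, 57.85.221.64/28, 57.85.221.80/28, 57.85.221.96/28, 57.85.221.112/28


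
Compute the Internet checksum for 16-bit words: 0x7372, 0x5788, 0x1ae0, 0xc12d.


Sum all words (with carry folding):
+ 0x7372 = 0x7372
+ 0x5788 = 0xcafa
+ 0x1ae0 = 0xe5da
+ 0xc12d = 0xa708
One's complement: ~0xa708
Checksum = 0x58f7


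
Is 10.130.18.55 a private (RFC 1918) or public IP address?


RFC 1918 private ranges:
  10.0.0.0/8 (10.0.0.0 - 10.255.255.255)
  172.16.0.0/12 (172.16.0.0 - 172.31.255.255)
  192.168.0.0/16 (192.168.0.0 - 192.168.255.255)
Private (in 10.0.0.0/8)


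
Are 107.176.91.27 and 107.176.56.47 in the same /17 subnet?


Mask: 255.255.128.0
107.176.91.27 AND mask = 107.176.0.0
107.176.56.47 AND mask = 107.176.0.0
Yes, same subnet (107.176.0.0)


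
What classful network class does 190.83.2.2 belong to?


First octet: 190
Binary: 10111110
10xxxxxx -> Class B (128-191)
Class B, default mask 255.255.0.0 (/16)


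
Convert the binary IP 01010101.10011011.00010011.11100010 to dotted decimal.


01010101 = 85
10011011 = 155
00010011 = 19
11100010 = 226
IP: 85.155.19.226


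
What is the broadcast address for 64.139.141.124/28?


Network: 64.139.141.112/28
Host bits = 4
Set all host bits to 1:
Broadcast: 64.139.141.127


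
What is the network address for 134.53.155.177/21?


IP:   10000110.00110101.10011011.10110001
Mask: 11111111.11111111.11111000.00000000
AND operation:
Net:  10000110.00110101.10011000.00000000
Network: 134.53.152.0/21


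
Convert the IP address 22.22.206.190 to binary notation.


22 = 00010110
22 = 00010110
206 = 11001110
190 = 10111110
Binary: 00010110.00010110.11001110.10111110


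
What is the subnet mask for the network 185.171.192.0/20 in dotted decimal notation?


/20 means 20 network bits, 12 host bits
Binary: 11111111111111111111000000000000
Mask: 255.255.240.0


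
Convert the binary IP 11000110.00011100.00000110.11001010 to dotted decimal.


11000110 = 198
00011100 = 28
00000110 = 6
11001010 = 202
IP: 198.28.6.202


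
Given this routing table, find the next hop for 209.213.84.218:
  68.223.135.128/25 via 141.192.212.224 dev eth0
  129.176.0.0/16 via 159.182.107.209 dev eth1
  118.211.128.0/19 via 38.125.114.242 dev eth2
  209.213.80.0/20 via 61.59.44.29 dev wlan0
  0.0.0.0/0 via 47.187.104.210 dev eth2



Longest prefix match for 209.213.84.218:
  /25 68.223.135.128: no
  /16 129.176.0.0: no
  /19 118.211.128.0: no
  /20 209.213.80.0: MATCH
  /0 0.0.0.0: MATCH
Selected: next-hop 61.59.44.29 via wlan0 (matched /20)


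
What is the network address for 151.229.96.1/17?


IP:   10010111.11100101.01100000.00000001
Mask: 11111111.11111111.10000000.00000000
AND operation:
Net:  10010111.11100101.00000000.00000000
Network: 151.229.0.0/17


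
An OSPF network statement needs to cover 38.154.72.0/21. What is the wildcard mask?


Subnet mask: 255.255.248.0
Wildcard = 255.255.255.255 - subnet mask
255 - 255 = 0
255 - 255 = 0
255 - 248 = 7
255 - 0 = 255
Wildcard: 0.0.7.255


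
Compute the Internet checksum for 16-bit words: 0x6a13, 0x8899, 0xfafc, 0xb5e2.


Sum all words (with carry folding):
+ 0x6a13 = 0x6a13
+ 0x8899 = 0xf2ac
+ 0xfafc = 0xeda9
+ 0xb5e2 = 0xa38c
One's complement: ~0xa38c
Checksum = 0x5c73


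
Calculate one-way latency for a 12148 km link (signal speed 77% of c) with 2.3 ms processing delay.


Speed = 0.77 * 3e5 km/s = 231000 km/s
Propagation delay = 12148 / 231000 = 0.0526 s = 52.5887 ms
Processing delay = 2.3 ms
Total one-way latency = 54.8887 ms


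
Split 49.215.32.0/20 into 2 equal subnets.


New prefix = 20 + 1 = 21
Each subnet has 2048 addresses
  49.215.32.0/21
  49.215.40.0/21
Subnets: 49.215.32.0/21, 49.215.40.0/21


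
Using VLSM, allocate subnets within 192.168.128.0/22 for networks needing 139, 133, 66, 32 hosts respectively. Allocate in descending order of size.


139 hosts -> /24 (254 usable): 192.168.128.0/24
133 hosts -> /24 (254 usable): 192.168.129.0/24
66 hosts -> /25 (126 usable): 192.168.130.0/25
32 hosts -> /26 (62 usable): 192.168.130.128/26
Allocation: 192.168.128.0/24 (139 hosts, 254 usable); 192.168.129.0/24 (133 hosts, 254 usable); 192.168.130.0/25 (66 hosts, 126 usable); 192.168.130.128/26 (32 hosts, 62 usable)


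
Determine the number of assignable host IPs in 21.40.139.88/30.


Host bits = 32 - 30 = 2
Total addresses = 2^2 = 4
Usable = total - 2 (network and broadcast)
Usable hosts: 2


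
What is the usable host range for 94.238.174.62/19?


Network: 94.238.160.0
Broadcast: 94.238.191.255
First usable = network + 1
Last usable = broadcast - 1
Range: 94.238.160.1 to 94.238.191.254


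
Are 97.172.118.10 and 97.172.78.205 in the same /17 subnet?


Mask: 255.255.128.0
97.172.118.10 AND mask = 97.172.0.0
97.172.78.205 AND mask = 97.172.0.0
Yes, same subnet (97.172.0.0)


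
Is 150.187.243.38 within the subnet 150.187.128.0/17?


Subnet network: 150.187.128.0
Test IP AND mask: 150.187.128.0
Yes, 150.187.243.38 is in 150.187.128.0/17


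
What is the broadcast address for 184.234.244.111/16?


Network: 184.234.0.0/16
Host bits = 16
Set all host bits to 1:
Broadcast: 184.234.255.255


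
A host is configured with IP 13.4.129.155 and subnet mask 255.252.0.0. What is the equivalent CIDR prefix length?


Binary: 11111111.11111100.00000000.00000000
Count leading 1s
Prefix: /14


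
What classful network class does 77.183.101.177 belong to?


First octet: 77
Binary: 01001101
0xxxxxxx -> Class A (1-126)
Class A, default mask 255.0.0.0 (/8)


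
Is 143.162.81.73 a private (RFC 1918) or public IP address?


RFC 1918 private ranges:
  10.0.0.0/8 (10.0.0.0 - 10.255.255.255)
  172.16.0.0/12 (172.16.0.0 - 172.31.255.255)
  192.168.0.0/16 (192.168.0.0 - 192.168.255.255)
Public (not in any RFC 1918 range)


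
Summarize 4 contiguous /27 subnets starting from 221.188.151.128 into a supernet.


Original prefix: /27
Number of subnets: 4 = 2^2
New prefix = 27 - 2 = 25
Supernet: 221.188.151.128/25


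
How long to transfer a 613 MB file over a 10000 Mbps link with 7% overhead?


Effective throughput = 10000 * (1 - 7/100) = 9300 Mbps
File size in Mb = 613 * 8 = 4904 Mb
Time = 4904 / 9300
Time = 0.5273 seconds


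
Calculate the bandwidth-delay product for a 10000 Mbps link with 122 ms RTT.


BDP = bandwidth * RTT
= 10000 Mbps * 122 ms
= 10000 * 1e6 * 122 / 1000 bits
= 1220000000 bits
= 152500000 bytes
= 148925.7812 KB
BDP = 1220000000 bits (152500000 bytes)


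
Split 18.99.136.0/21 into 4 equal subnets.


New prefix = 21 + 2 = 23
Each subnet has 512 addresses
  18.99.136.0/23
  18.99.138.0/23
  18.99.140.0/23
  18.99.142.0/23
Subnets: 18.99.136.0/23, 18.99.138.0/23, 18.99.140.0/23, 18.99.142.0/23


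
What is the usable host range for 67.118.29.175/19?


Network: 67.118.0.0
Broadcast: 67.118.31.255
First usable = network + 1
Last usable = broadcast - 1
Range: 67.118.0.1 to 67.118.31.254


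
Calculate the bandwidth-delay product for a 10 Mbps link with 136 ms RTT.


BDP = bandwidth * RTT
= 10 Mbps * 136 ms
= 10 * 1e6 * 136 / 1000 bits
= 1360000 bits
= 170000 bytes
= 166.0156 KB
BDP = 1360000 bits (170000 bytes)


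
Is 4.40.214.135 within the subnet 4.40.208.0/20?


Subnet network: 4.40.208.0
Test IP AND mask: 4.40.208.0
Yes, 4.40.214.135 is in 4.40.208.0/20


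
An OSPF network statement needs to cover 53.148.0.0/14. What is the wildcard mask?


Subnet mask: 255.252.0.0
Wildcard = 255.255.255.255 - subnet mask
255 - 255 = 0
255 - 252 = 3
255 - 0 = 255
255 - 0 = 255
Wildcard: 0.3.255.255


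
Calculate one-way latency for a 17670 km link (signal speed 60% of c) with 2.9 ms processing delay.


Speed = 0.6 * 3e5 km/s = 180000 km/s
Propagation delay = 17670 / 180000 = 0.0982 s = 98.1667 ms
Processing delay = 2.9 ms
Total one-way latency = 101.0667 ms


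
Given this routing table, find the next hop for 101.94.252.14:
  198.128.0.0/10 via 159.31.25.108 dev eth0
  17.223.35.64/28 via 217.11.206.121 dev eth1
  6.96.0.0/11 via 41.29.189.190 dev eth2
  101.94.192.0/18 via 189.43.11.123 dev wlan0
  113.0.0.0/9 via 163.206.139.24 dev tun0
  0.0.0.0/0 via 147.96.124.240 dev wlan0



Longest prefix match for 101.94.252.14:
  /10 198.128.0.0: no
  /28 17.223.35.64: no
  /11 6.96.0.0: no
  /18 101.94.192.0: MATCH
  /9 113.0.0.0: no
  /0 0.0.0.0: MATCH
Selected: next-hop 189.43.11.123 via wlan0 (matched /18)


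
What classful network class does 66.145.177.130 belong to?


First octet: 66
Binary: 01000010
0xxxxxxx -> Class A (1-126)
Class A, default mask 255.0.0.0 (/8)


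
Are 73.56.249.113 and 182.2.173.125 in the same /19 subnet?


Mask: 255.255.224.0
73.56.249.113 AND mask = 73.56.224.0
182.2.173.125 AND mask = 182.2.160.0
No, different subnets (73.56.224.0 vs 182.2.160.0)


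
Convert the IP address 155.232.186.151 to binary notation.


155 = 10011011
232 = 11101000
186 = 10111010
151 = 10010111
Binary: 10011011.11101000.10111010.10010111


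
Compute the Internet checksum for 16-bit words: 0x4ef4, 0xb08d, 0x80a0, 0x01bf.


Sum all words (with carry folding):
+ 0x4ef4 = 0x4ef4
+ 0xb08d = 0xff81
+ 0x80a0 = 0x8022
+ 0x01bf = 0x81e1
One's complement: ~0x81e1
Checksum = 0x7e1e


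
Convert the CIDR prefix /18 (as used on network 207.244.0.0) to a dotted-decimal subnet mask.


/18 means 18 network bits, 14 host bits
Binary: 11111111111111111100000000000000
Mask: 255.255.192.0


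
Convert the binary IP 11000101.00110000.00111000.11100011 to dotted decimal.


11000101 = 197
00110000 = 48
00111000 = 56
11100011 = 227
IP: 197.48.56.227


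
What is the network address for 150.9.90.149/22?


IP:   10010110.00001001.01011010.10010101
Mask: 11111111.11111111.11111100.00000000
AND operation:
Net:  10010110.00001001.01011000.00000000
Network: 150.9.88.0/22


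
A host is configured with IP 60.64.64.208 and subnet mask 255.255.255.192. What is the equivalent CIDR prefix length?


Binary: 11111111.11111111.11111111.11000000
Count leading 1s
Prefix: /26


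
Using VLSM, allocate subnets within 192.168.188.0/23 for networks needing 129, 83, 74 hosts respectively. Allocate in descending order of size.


129 hosts -> /24 (254 usable): 192.168.188.0/24
83 hosts -> /25 (126 usable): 192.168.189.0/25
74 hosts -> /25 (126 usable): 192.168.189.128/25
Allocation: 192.168.188.0/24 (129 hosts, 254 usable); 192.168.189.0/25 (83 hosts, 126 usable); 192.168.189.128/25 (74 hosts, 126 usable)


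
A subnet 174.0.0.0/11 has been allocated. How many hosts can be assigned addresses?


Host bits = 32 - 11 = 21
Total addresses = 2^21 = 2097152
Usable = total - 2 (network and broadcast)
Usable hosts: 2097150


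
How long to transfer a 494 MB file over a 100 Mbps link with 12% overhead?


Effective throughput = 100 * (1 - 12/100) = 88 Mbps
File size in Mb = 494 * 8 = 3952 Mb
Time = 3952 / 88
Time = 44.9091 seconds


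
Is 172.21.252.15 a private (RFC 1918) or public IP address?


RFC 1918 private ranges:
  10.0.0.0/8 (10.0.0.0 - 10.255.255.255)
  172.16.0.0/12 (172.16.0.0 - 172.31.255.255)
  192.168.0.0/16 (192.168.0.0 - 192.168.255.255)
Private (in 172.16.0.0/12)


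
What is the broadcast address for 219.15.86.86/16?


Network: 219.15.0.0/16
Host bits = 16
Set all host bits to 1:
Broadcast: 219.15.255.255


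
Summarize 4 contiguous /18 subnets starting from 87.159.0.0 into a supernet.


Original prefix: /18
Number of subnets: 4 = 2^2
New prefix = 18 - 2 = 16
Supernet: 87.159.0.0/16


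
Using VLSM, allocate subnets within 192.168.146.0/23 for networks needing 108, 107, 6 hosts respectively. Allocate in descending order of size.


108 hosts -> /25 (126 usable): 192.168.146.0/25
107 hosts -> /25 (126 usable): 192.168.146.128/25
6 hosts -> /29 (6 usable): 192.168.147.0/29
Allocation: 192.168.146.0/25 (108 hosts, 126 usable); 192.168.146.128/25 (107 hosts, 126 usable); 192.168.147.0/29 (6 hosts, 6 usable)


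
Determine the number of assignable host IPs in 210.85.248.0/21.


Host bits = 32 - 21 = 11
Total addresses = 2^11 = 2048
Usable = total - 2 (network and broadcast)
Usable hosts: 2046


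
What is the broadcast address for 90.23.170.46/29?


Network: 90.23.170.40/29
Host bits = 3
Set all host bits to 1:
Broadcast: 90.23.170.47


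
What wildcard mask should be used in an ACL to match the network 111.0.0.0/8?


Subnet mask: 255.0.0.0
Wildcard = 255.255.255.255 - subnet mask
255 - 255 = 0
255 - 0 = 255
255 - 0 = 255
255 - 0 = 255
Wildcard: 0.255.255.255


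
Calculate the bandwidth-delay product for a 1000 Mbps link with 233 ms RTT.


BDP = bandwidth * RTT
= 1000 Mbps * 233 ms
= 1000 * 1e6 * 233 / 1000 bits
= 233000000 bits
= 29125000 bytes
= 28442.3828 KB
BDP = 233000000 bits (29125000 bytes)


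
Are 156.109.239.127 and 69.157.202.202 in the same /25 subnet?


Mask: 255.255.255.128
156.109.239.127 AND mask = 156.109.239.0
69.157.202.202 AND mask = 69.157.202.128
No, different subnets (156.109.239.0 vs 69.157.202.128)


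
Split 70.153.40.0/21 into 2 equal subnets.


New prefix = 21 + 1 = 22
Each subnet has 1024 addresses
  70.153.40.0/22
  70.153.44.0/22
Subnets: 70.153.40.0/22, 70.153.44.0/22


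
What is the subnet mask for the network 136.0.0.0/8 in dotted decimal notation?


/8 means 8 network bits, 24 host bits
Binary: 11111111000000000000000000000000
Mask: 255.0.0.0


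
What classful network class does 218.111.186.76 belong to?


First octet: 218
Binary: 11011010
110xxxxx -> Class C (192-223)
Class C, default mask 255.255.255.0 (/24)


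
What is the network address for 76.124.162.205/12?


IP:   01001100.01111100.10100010.11001101
Mask: 11111111.11110000.00000000.00000000
AND operation:
Net:  01001100.01110000.00000000.00000000
Network: 76.112.0.0/12


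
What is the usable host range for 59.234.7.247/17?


Network: 59.234.0.0
Broadcast: 59.234.127.255
First usable = network + 1
Last usable = broadcast - 1
Range: 59.234.0.1 to 59.234.127.254


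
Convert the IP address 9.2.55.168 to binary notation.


9 = 00001001
2 = 00000010
55 = 00110111
168 = 10101000
Binary: 00001001.00000010.00110111.10101000


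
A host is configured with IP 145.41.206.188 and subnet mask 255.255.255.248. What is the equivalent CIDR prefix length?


Binary: 11111111.11111111.11111111.11111000
Count leading 1s
Prefix: /29


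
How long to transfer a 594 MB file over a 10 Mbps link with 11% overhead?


Effective throughput = 10 * (1 - 11/100) = 8.9 Mbps
File size in Mb = 594 * 8 = 4752 Mb
Time = 4752 / 8.9
Time = 533.9326 seconds


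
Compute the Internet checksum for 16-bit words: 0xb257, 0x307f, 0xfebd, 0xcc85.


Sum all words (with carry folding):
+ 0xb257 = 0xb257
+ 0x307f = 0xe2d6
+ 0xfebd = 0xe194
+ 0xcc85 = 0xae1a
One's complement: ~0xae1a
Checksum = 0x51e5


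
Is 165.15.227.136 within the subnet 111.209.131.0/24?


Subnet network: 111.209.131.0
Test IP AND mask: 165.15.227.0
No, 165.15.227.136 is not in 111.209.131.0/24


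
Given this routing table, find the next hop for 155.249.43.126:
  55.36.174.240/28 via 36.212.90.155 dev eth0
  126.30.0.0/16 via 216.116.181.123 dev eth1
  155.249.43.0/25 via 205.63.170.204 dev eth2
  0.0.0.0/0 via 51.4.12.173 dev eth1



Longest prefix match for 155.249.43.126:
  /28 55.36.174.240: no
  /16 126.30.0.0: no
  /25 155.249.43.0: MATCH
  /0 0.0.0.0: MATCH
Selected: next-hop 205.63.170.204 via eth2 (matched /25)


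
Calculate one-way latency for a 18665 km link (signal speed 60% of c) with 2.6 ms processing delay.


Speed = 0.6 * 3e5 km/s = 180000 km/s
Propagation delay = 18665 / 180000 = 0.1037 s = 103.6944 ms
Processing delay = 2.6 ms
Total one-way latency = 106.2944 ms


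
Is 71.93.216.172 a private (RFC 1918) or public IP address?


RFC 1918 private ranges:
  10.0.0.0/8 (10.0.0.0 - 10.255.255.255)
  172.16.0.0/12 (172.16.0.0 - 172.31.255.255)
  192.168.0.0/16 (192.168.0.0 - 192.168.255.255)
Public (not in any RFC 1918 range)


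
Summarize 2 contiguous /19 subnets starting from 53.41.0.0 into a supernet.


Original prefix: /19
Number of subnets: 2 = 2^1
New prefix = 19 - 1 = 18
Supernet: 53.41.0.0/18


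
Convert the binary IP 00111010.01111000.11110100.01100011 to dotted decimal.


00111010 = 58
01111000 = 120
11110100 = 244
01100011 = 99
IP: 58.120.244.99


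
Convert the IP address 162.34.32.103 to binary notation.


162 = 10100010
34 = 00100010
32 = 00100000
103 = 01100111
Binary: 10100010.00100010.00100000.01100111


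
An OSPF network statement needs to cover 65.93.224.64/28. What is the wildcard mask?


Subnet mask: 255.255.255.240
Wildcard = 255.255.255.255 - subnet mask
255 - 255 = 0
255 - 255 = 0
255 - 255 = 0
255 - 240 = 15
Wildcard: 0.0.0.15


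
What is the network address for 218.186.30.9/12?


IP:   11011010.10111010.00011110.00001001
Mask: 11111111.11110000.00000000.00000000
AND operation:
Net:  11011010.10110000.00000000.00000000
Network: 218.176.0.0/12


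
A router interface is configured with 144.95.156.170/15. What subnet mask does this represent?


/15 means 15 network bits, 17 host bits
Binary: 11111111111111100000000000000000
Mask: 255.254.0.0


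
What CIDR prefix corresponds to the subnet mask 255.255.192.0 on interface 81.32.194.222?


Binary: 11111111.11111111.11000000.00000000
Count leading 1s
Prefix: /18


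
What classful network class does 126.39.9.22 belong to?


First octet: 126
Binary: 01111110
0xxxxxxx -> Class A (1-126)
Class A, default mask 255.0.0.0 (/8)


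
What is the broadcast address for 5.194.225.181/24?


Network: 5.194.225.0/24
Host bits = 8
Set all host bits to 1:
Broadcast: 5.194.225.255


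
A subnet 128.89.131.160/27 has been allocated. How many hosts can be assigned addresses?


Host bits = 32 - 27 = 5
Total addresses = 2^5 = 32
Usable = total - 2 (network and broadcast)
Usable hosts: 30


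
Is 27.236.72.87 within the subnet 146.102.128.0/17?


Subnet network: 146.102.128.0
Test IP AND mask: 27.236.0.0
No, 27.236.72.87 is not in 146.102.128.0/17


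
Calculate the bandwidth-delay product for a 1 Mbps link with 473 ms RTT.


BDP = bandwidth * RTT
= 1 Mbps * 473 ms
= 1 * 1e6 * 473 / 1000 bits
= 473000 bits
= 59125 bytes
= 57.7393 KB
BDP = 473000 bits (59125 bytes)


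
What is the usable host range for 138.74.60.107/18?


Network: 138.74.0.0
Broadcast: 138.74.63.255
First usable = network + 1
Last usable = broadcast - 1
Range: 138.74.0.1 to 138.74.63.254


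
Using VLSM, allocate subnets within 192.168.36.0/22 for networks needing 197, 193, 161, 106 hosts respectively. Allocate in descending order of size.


197 hosts -> /24 (254 usable): 192.168.36.0/24
193 hosts -> /24 (254 usable): 192.168.37.0/24
161 hosts -> /24 (254 usable): 192.168.38.0/24
106 hosts -> /25 (126 usable): 192.168.39.0/25
Allocation: 192.168.36.0/24 (197 hosts, 254 usable); 192.168.37.0/24 (193 hosts, 254 usable); 192.168.38.0/24 (161 hosts, 254 usable); 192.168.39.0/25 (106 hosts, 126 usable)


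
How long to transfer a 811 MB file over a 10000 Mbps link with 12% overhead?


Effective throughput = 10000 * (1 - 12/100) = 8800 Mbps
File size in Mb = 811 * 8 = 6488 Mb
Time = 6488 / 8800
Time = 0.7373 seconds


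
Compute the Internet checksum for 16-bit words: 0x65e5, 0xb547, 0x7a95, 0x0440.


Sum all words (with carry folding):
+ 0x65e5 = 0x65e5
+ 0xb547 = 0x1b2d
+ 0x7a95 = 0x95c2
+ 0x0440 = 0x9a02
One's complement: ~0x9a02
Checksum = 0x65fd


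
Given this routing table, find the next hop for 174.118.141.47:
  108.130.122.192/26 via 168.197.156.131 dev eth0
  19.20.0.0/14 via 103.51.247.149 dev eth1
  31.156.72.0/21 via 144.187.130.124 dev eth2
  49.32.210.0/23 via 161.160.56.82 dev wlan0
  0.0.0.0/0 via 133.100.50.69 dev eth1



Longest prefix match for 174.118.141.47:
  /26 108.130.122.192: no
  /14 19.20.0.0: no
  /21 31.156.72.0: no
  /23 49.32.210.0: no
  /0 0.0.0.0: MATCH
Selected: next-hop 133.100.50.69 via eth1 (matched /0)


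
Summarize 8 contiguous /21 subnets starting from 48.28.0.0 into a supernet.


Original prefix: /21
Number of subnets: 8 = 2^3
New prefix = 21 - 3 = 18
Supernet: 48.28.0.0/18


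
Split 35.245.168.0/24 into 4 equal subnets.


New prefix = 24 + 2 = 26
Each subnet has 64 addresses
  35.245.168.0/26
  35.245.168.64/26
  35.245.168.128/26
  35.245.168.192/26
Subnets: 35.245.168.0/26, 35.245.168.64/26, 35.245.168.128/26, 35.245.168.192/26


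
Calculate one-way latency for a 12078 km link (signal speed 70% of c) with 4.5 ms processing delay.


Speed = 0.7 * 3e5 km/s = 210000 km/s
Propagation delay = 12078 / 210000 = 0.0575 s = 57.5143 ms
Processing delay = 4.5 ms
Total one-way latency = 62.0143 ms


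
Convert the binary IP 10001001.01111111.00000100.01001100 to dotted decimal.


10001001 = 137
01111111 = 127
00000100 = 4
01001100 = 76
IP: 137.127.4.76


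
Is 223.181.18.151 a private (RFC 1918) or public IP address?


RFC 1918 private ranges:
  10.0.0.0/8 (10.0.0.0 - 10.255.255.255)
  172.16.0.0/12 (172.16.0.0 - 172.31.255.255)
  192.168.0.0/16 (192.168.0.0 - 192.168.255.255)
Public (not in any RFC 1918 range)


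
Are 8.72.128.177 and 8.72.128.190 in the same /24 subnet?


Mask: 255.255.255.0
8.72.128.177 AND mask = 8.72.128.0
8.72.128.190 AND mask = 8.72.128.0
Yes, same subnet (8.72.128.0)


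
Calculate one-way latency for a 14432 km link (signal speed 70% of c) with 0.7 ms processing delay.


Speed = 0.7 * 3e5 km/s = 210000 km/s
Propagation delay = 14432 / 210000 = 0.0687 s = 68.7238 ms
Processing delay = 0.7 ms
Total one-way latency = 69.4238 ms


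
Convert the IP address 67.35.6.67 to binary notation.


67 = 01000011
35 = 00100011
6 = 00000110
67 = 01000011
Binary: 01000011.00100011.00000110.01000011


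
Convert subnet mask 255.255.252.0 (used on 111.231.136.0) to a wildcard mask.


Subnet mask: 255.255.252.0
Wildcard = 255.255.255.255 - subnet mask
255 - 255 = 0
255 - 255 = 0
255 - 252 = 3
255 - 0 = 255
Wildcard: 0.0.3.255


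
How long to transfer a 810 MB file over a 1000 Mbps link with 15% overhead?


Effective throughput = 1000 * (1 - 15/100) = 850 Mbps
File size in Mb = 810 * 8 = 6480 Mb
Time = 6480 / 850
Time = 7.6235 seconds


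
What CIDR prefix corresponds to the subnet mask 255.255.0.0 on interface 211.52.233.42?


Binary: 11111111.11111111.00000000.00000000
Count leading 1s
Prefix: /16


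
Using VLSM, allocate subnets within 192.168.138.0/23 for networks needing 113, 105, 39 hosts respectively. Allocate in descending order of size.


113 hosts -> /25 (126 usable): 192.168.138.0/25
105 hosts -> /25 (126 usable): 192.168.138.128/25
39 hosts -> /26 (62 usable): 192.168.139.0/26
Allocation: 192.168.138.0/25 (113 hosts, 126 usable); 192.168.138.128/25 (105 hosts, 126 usable); 192.168.139.0/26 (39 hosts, 62 usable)


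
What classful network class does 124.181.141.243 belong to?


First octet: 124
Binary: 01111100
0xxxxxxx -> Class A (1-126)
Class A, default mask 255.0.0.0 (/8)


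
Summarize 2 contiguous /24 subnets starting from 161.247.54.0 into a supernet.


Original prefix: /24
Number of subnets: 2 = 2^1
New prefix = 24 - 1 = 23
Supernet: 161.247.54.0/23


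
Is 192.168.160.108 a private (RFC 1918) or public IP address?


RFC 1918 private ranges:
  10.0.0.0/8 (10.0.0.0 - 10.255.255.255)
  172.16.0.0/12 (172.16.0.0 - 172.31.255.255)
  192.168.0.0/16 (192.168.0.0 - 192.168.255.255)
Private (in 192.168.0.0/16)


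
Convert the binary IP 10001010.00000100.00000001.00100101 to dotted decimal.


10001010 = 138
00000100 = 4
00000001 = 1
00100101 = 37
IP: 138.4.1.37


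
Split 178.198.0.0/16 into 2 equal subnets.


New prefix = 16 + 1 = 17
Each subnet has 32768 addresses
  178.198.0.0/17
  178.198.128.0/17
Subnets: 178.198.0.0/17, 178.198.128.0/17


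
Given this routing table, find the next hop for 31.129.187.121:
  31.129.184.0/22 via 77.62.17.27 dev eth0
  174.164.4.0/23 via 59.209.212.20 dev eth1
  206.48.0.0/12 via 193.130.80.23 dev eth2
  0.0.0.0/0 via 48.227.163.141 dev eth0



Longest prefix match for 31.129.187.121:
  /22 31.129.184.0: MATCH
  /23 174.164.4.0: no
  /12 206.48.0.0: no
  /0 0.0.0.0: MATCH
Selected: next-hop 77.62.17.27 via eth0 (matched /22)


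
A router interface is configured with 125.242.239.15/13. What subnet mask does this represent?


/13 means 13 network bits, 19 host bits
Binary: 11111111111110000000000000000000
Mask: 255.248.0.0


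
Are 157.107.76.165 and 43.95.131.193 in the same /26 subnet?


Mask: 255.255.255.192
157.107.76.165 AND mask = 157.107.76.128
43.95.131.193 AND mask = 43.95.131.192
No, different subnets (157.107.76.128 vs 43.95.131.192)


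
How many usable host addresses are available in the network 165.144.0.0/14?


Host bits = 32 - 14 = 18
Total addresses = 2^18 = 262144
Usable = total - 2 (network and broadcast)
Usable hosts: 262142


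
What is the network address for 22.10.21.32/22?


IP:   00010110.00001010.00010101.00100000
Mask: 11111111.11111111.11111100.00000000
AND operation:
Net:  00010110.00001010.00010100.00000000
Network: 22.10.20.0/22


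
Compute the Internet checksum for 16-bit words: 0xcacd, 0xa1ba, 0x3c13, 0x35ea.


Sum all words (with carry folding):
+ 0xcacd = 0xcacd
+ 0xa1ba = 0x6c88
+ 0x3c13 = 0xa89b
+ 0x35ea = 0xde85
One's complement: ~0xde85
Checksum = 0x217a


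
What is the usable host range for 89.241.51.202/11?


Network: 89.224.0.0
Broadcast: 89.255.255.255
First usable = network + 1
Last usable = broadcast - 1
Range: 89.224.0.1 to 89.255.255.254


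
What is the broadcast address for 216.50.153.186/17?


Network: 216.50.128.0/17
Host bits = 15
Set all host bits to 1:
Broadcast: 216.50.255.255


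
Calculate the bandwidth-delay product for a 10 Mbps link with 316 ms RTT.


BDP = bandwidth * RTT
= 10 Mbps * 316 ms
= 10 * 1e6 * 316 / 1000 bits
= 3160000 bits
= 395000 bytes
= 385.7422 KB
BDP = 3160000 bits (395000 bytes)


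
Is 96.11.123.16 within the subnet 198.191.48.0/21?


Subnet network: 198.191.48.0
Test IP AND mask: 96.11.120.0
No, 96.11.123.16 is not in 198.191.48.0/21


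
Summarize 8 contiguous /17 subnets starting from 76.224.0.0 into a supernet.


Original prefix: /17
Number of subnets: 8 = 2^3
New prefix = 17 - 3 = 14
Supernet: 76.224.0.0/14


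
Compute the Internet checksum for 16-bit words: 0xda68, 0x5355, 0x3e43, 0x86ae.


Sum all words (with carry folding):
+ 0xda68 = 0xda68
+ 0x5355 = 0x2dbe
+ 0x3e43 = 0x6c01
+ 0x86ae = 0xf2af
One's complement: ~0xf2af
Checksum = 0x0d50


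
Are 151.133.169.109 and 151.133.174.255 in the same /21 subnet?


Mask: 255.255.248.0
151.133.169.109 AND mask = 151.133.168.0
151.133.174.255 AND mask = 151.133.168.0
Yes, same subnet (151.133.168.0)


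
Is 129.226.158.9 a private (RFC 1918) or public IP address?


RFC 1918 private ranges:
  10.0.0.0/8 (10.0.0.0 - 10.255.255.255)
  172.16.0.0/12 (172.16.0.0 - 172.31.255.255)
  192.168.0.0/16 (192.168.0.0 - 192.168.255.255)
Public (not in any RFC 1918 range)


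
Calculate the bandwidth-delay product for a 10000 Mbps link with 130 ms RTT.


BDP = bandwidth * RTT
= 10000 Mbps * 130 ms
= 10000 * 1e6 * 130 / 1000 bits
= 1300000000 bits
= 162500000 bytes
= 158691.4062 KB
BDP = 1300000000 bits (162500000 bytes)


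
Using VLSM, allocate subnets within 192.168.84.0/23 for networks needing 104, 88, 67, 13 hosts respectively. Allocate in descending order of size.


104 hosts -> /25 (126 usable): 192.168.84.0/25
88 hosts -> /25 (126 usable): 192.168.84.128/25
67 hosts -> /25 (126 usable): 192.168.85.0/25
13 hosts -> /28 (14 usable): 192.168.85.128/28
Allocation: 192.168.84.0/25 (104 hosts, 126 usable); 192.168.84.128/25 (88 hosts, 126 usable); 192.168.85.0/25 (67 hosts, 126 usable); 192.168.85.128/28 (13 hosts, 14 usable)


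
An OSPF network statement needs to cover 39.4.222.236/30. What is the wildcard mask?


Subnet mask: 255.255.255.252
Wildcard = 255.255.255.255 - subnet mask
255 - 255 = 0
255 - 255 = 0
255 - 255 = 0
255 - 252 = 3
Wildcard: 0.0.0.3


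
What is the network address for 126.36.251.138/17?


IP:   01111110.00100100.11111011.10001010
Mask: 11111111.11111111.10000000.00000000
AND operation:
Net:  01111110.00100100.10000000.00000000
Network: 126.36.128.0/17


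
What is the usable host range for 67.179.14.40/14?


Network: 67.176.0.0
Broadcast: 67.179.255.255
First usable = network + 1
Last usable = broadcast - 1
Range: 67.176.0.1 to 67.179.255.254


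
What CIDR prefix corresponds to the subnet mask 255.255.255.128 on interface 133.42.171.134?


Binary: 11111111.11111111.11111111.10000000
Count leading 1s
Prefix: /25


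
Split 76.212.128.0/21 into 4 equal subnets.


New prefix = 21 + 2 = 23
Each subnet has 512 addresses
  76.212.128.0/23
  76.212.130.0/23
  76.212.132.0/23
  76.212.134.0/23
Subnets: 76.212.128.0/23, 76.212.130.0/23, 76.212.132.0/23, 76.212.134.0/23


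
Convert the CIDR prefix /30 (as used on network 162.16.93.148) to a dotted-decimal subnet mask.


/30 means 30 network bits, 2 host bits
Binary: 11111111111111111111111111111100
Mask: 255.255.255.252


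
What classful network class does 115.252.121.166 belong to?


First octet: 115
Binary: 01110011
0xxxxxxx -> Class A (1-126)
Class A, default mask 255.0.0.0 (/8)


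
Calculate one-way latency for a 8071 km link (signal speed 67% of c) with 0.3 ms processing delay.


Speed = 0.67 * 3e5 km/s = 201000 km/s
Propagation delay = 8071 / 201000 = 0.0402 s = 40.1542 ms
Processing delay = 0.3 ms
Total one-way latency = 40.4542 ms


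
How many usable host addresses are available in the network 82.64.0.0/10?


Host bits = 32 - 10 = 22
Total addresses = 2^22 = 4194304
Usable = total - 2 (network and broadcast)
Usable hosts: 4194302


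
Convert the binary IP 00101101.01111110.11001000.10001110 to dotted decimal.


00101101 = 45
01111110 = 126
11001000 = 200
10001110 = 142
IP: 45.126.200.142


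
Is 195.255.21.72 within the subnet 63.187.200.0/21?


Subnet network: 63.187.200.0
Test IP AND mask: 195.255.16.0
No, 195.255.21.72 is not in 63.187.200.0/21


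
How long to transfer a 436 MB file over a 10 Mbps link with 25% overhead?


Effective throughput = 10 * (1 - 25/100) = 7.5 Mbps
File size in Mb = 436 * 8 = 3488 Mb
Time = 3488 / 7.5
Time = 465.0667 seconds


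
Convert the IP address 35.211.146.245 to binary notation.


35 = 00100011
211 = 11010011
146 = 10010010
245 = 11110101
Binary: 00100011.11010011.10010010.11110101


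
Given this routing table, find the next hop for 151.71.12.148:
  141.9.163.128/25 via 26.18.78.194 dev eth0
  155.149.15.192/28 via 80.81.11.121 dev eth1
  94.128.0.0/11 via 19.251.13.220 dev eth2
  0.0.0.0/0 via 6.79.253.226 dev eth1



Longest prefix match for 151.71.12.148:
  /25 141.9.163.128: no
  /28 155.149.15.192: no
  /11 94.128.0.0: no
  /0 0.0.0.0: MATCH
Selected: next-hop 6.79.253.226 via eth1 (matched /0)


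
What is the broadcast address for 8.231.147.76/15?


Network: 8.230.0.0/15
Host bits = 17
Set all host bits to 1:
Broadcast: 8.231.255.255


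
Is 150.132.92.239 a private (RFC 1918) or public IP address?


RFC 1918 private ranges:
  10.0.0.0/8 (10.0.0.0 - 10.255.255.255)
  172.16.0.0/12 (172.16.0.0 - 172.31.255.255)
  192.168.0.0/16 (192.168.0.0 - 192.168.255.255)
Public (not in any RFC 1918 range)


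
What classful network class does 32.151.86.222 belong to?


First octet: 32
Binary: 00100000
0xxxxxxx -> Class A (1-126)
Class A, default mask 255.0.0.0 (/8)


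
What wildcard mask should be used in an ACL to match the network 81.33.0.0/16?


Subnet mask: 255.255.0.0
Wildcard = 255.255.255.255 - subnet mask
255 - 255 = 0
255 - 255 = 0
255 - 0 = 255
255 - 0 = 255
Wildcard: 0.0.255.255


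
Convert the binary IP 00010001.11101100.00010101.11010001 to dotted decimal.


00010001 = 17
11101100 = 236
00010101 = 21
11010001 = 209
IP: 17.236.21.209


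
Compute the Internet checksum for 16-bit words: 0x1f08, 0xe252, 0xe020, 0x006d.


Sum all words (with carry folding):
+ 0x1f08 = 0x1f08
+ 0xe252 = 0x015b
+ 0xe020 = 0xe17b
+ 0x006d = 0xe1e8
One's complement: ~0xe1e8
Checksum = 0x1e17


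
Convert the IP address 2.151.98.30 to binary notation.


2 = 00000010
151 = 10010111
98 = 01100010
30 = 00011110
Binary: 00000010.10010111.01100010.00011110


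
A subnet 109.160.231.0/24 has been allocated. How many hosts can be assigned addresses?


Host bits = 32 - 24 = 8
Total addresses = 2^8 = 256
Usable = total - 2 (network and broadcast)
Usable hosts: 254


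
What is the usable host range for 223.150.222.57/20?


Network: 223.150.208.0
Broadcast: 223.150.223.255
First usable = network + 1
Last usable = broadcast - 1
Range: 223.150.208.1 to 223.150.223.254


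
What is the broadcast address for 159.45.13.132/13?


Network: 159.40.0.0/13
Host bits = 19
Set all host bits to 1:
Broadcast: 159.47.255.255
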